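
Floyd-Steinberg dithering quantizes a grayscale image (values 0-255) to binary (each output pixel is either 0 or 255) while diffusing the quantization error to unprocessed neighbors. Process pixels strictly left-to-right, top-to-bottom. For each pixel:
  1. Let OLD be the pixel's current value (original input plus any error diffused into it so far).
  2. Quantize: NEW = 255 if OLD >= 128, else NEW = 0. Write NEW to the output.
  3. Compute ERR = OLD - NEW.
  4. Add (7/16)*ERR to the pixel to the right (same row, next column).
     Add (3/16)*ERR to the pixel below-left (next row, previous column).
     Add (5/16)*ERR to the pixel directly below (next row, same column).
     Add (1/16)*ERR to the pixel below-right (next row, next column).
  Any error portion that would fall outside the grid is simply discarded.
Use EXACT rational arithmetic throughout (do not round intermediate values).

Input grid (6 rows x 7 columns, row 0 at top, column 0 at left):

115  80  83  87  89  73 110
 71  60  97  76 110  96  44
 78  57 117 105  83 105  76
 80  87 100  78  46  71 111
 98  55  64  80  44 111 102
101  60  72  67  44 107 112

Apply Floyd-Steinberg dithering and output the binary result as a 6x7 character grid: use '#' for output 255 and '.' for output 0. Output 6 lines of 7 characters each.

(0,0): OLD=115 → NEW=0, ERR=115
(0,1): OLD=2085/16 → NEW=255, ERR=-1995/16
(0,2): OLD=7283/256 → NEW=0, ERR=7283/256
(0,3): OLD=407333/4096 → NEW=0, ERR=407333/4096
(0,4): OLD=8684035/65536 → NEW=255, ERR=-8027645/65536
(0,5): OLD=20352533/1048576 → NEW=0, ERR=20352533/1048576
(0,6): OLD=1987961491/16777216 → NEW=0, ERR=1987961491/16777216
(1,0): OLD=21391/256 → NEW=0, ERR=21391/256
(1,1): OLD=143593/2048 → NEW=0, ERR=143593/2048
(1,2): OLD=9661213/65536 → NEW=255, ERR=-7050467/65536
(1,3): OLD=10176665/262144 → NEW=0, ERR=10176665/262144
(1,4): OLD=1653563627/16777216 → NEW=0, ERR=1653563627/16777216
(1,5): OLD=21440879579/134217728 → NEW=255, ERR=-12784641061/134217728
(1,6): OLD=87120376949/2147483648 → NEW=0, ERR=87120376949/2147483648
(2,0): OLD=3842323/32768 → NEW=0, ERR=3842323/32768
(2,1): OLD=120860929/1048576 → NEW=0, ERR=120860929/1048576
(2,2): OLD=2440563011/16777216 → NEW=255, ERR=-1837627069/16777216
(2,3): OLD=10867318763/134217728 → NEW=0, ERR=10867318763/134217728
(2,4): OLD=143655724251/1073741824 → NEW=255, ERR=-130148440869/1073741824
(2,5): OLD=1235940346697/34359738368 → NEW=0, ERR=1235940346697/34359738368
(2,6): OLD=54129786326671/549755813888 → NEW=0, ERR=54129786326671/549755813888
(3,0): OLD=2319531747/16777216 → NEW=255, ERR=-1958658333/16777216
(3,1): OLD=7883269415/134217728 → NEW=0, ERR=7883269415/134217728
(3,2): OLD=122249161573/1073741824 → NEW=0, ERR=122249161573/1073741824
(3,3): OLD=530603305715/4294967296 → NEW=0, ERR=530603305715/4294967296
(3,4): OLD=40668656663267/549755813888 → NEW=0, ERR=40668656663267/549755813888
(3,5): OLD=551915893105241/4398046511104 → NEW=0, ERR=551915893105241/4398046511104
(3,6): OLD=13997733672901447/70368744177664 → NEW=255, ERR=-3946296092402873/70368744177664
(4,0): OLD=155756872429/2147483648 → NEW=0, ERR=155756872429/2147483648
(4,1): OLD=4093531973257/34359738368 → NEW=0, ERR=4093531973257/34359738368
(4,2): OLD=98151558060711/549755813888 → NEW=255, ERR=-42036174480729/549755813888
(4,3): OLD=466808938392157/4398046511104 → NEW=0, ERR=466808938392157/4398046511104
(4,4): OLD=5094859521730439/35184372088832 → NEW=255, ERR=-3877155360921721/35184372088832
(4,5): OLD=108214685830736007/1125899906842624 → NEW=0, ERR=108214685830736007/1125899906842624
(4,6): OLD=2420558230025026273/18014398509481984 → NEW=255, ERR=-2173113389892879647/18014398509481984
(5,0): OLD=80266482916779/549755813888 → NEW=255, ERR=-59921249624661/549755813888
(5,1): OLD=174782313860025/4398046511104 → NEW=0, ERR=174782313860025/4398046511104
(5,2): OLD=3266488853168095/35184372088832 → NEW=0, ERR=3266488853168095/35184372088832
(5,3): OLD=32466822568779515/281474976710656 → NEW=0, ERR=32466822568779515/281474976710656
(5,4): OLD=1525506854316158569/18014398509481984 → NEW=0, ERR=1525506854316158569/18014398509481984
(5,5): OLD=20835964690217293529/144115188075855872 → NEW=255, ERR=-15913408269125953831/144115188075855872
(5,6): OLD=73787503338671068823/2305843009213693952 → NEW=0, ERR=73787503338671068823/2305843009213693952
Row 0: .#..#..
Row 1: ..#..#.
Row 2: ..#.#..
Row 3: #.....#
Row 4: ..#.#.#
Row 5: #....#.

Answer: .#..#..
..#..#.
..#.#..
#.....#
..#.#.#
#....#.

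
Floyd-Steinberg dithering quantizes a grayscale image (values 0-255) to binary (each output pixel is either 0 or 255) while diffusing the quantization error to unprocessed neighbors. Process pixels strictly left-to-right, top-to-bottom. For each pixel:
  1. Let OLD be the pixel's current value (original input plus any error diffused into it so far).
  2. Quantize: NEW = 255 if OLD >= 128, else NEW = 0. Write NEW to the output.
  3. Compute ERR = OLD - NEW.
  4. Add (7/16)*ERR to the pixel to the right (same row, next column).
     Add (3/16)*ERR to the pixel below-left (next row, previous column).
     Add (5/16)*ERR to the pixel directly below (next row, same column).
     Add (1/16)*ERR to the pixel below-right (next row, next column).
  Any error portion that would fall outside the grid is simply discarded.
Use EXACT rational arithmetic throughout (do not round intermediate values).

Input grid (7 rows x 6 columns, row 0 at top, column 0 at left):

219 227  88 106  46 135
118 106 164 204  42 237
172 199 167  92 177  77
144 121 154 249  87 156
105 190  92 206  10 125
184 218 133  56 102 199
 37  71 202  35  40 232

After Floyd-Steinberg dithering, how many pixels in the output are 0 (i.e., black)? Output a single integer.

Answer: 19

Derivation:
(0,0): OLD=219 → NEW=255, ERR=-36
(0,1): OLD=845/4 → NEW=255, ERR=-175/4
(0,2): OLD=4407/64 → NEW=0, ERR=4407/64
(0,3): OLD=139393/1024 → NEW=255, ERR=-121727/1024
(0,4): OLD=-98425/16384 → NEW=0, ERR=-98425/16384
(0,5): OLD=34700465/262144 → NEW=255, ERR=-32146255/262144
(1,0): OLD=6307/64 → NEW=0, ERR=6307/64
(1,1): OLD=74805/512 → NEW=255, ERR=-55755/512
(1,2): OLD=1848985/16384 → NEW=0, ERR=1848985/16384
(1,3): OLD=14378757/65536 → NEW=255, ERR=-2332923/65536
(1,4): OLD=-24635953/4194304 → NEW=0, ERR=-24635953/4194304
(1,5): OLD=13135451897/67108864 → NEW=255, ERR=-3977308423/67108864
(2,0): OLD=1494039/8192 → NEW=255, ERR=-594921/8192
(2,1): OLD=42078509/262144 → NEW=255, ERR=-24768211/262144
(2,2): OLD=618448455/4194304 → NEW=255, ERR=-451099065/4194304
(2,3): OLD=1334609487/33554432 → NEW=0, ERR=1334609487/33554432
(2,4): OLD=192445121005/1073741824 → NEW=255, ERR=-81359044115/1073741824
(2,5): OLD=428845140555/17179869184 → NEW=0, ERR=428845140555/17179869184
(3,0): OLD=434487783/4194304 → NEW=0, ERR=434487783/4194304
(3,1): OLD=3761116699/33554432 → NEW=0, ERR=3761116699/33554432
(3,2): OLD=45897736097/268435456 → NEW=255, ERR=-22553305183/268435456
(3,3): OLD=3500273906627/17179869184 → NEW=255, ERR=-880592735293/17179869184
(3,4): OLD=6605680353443/137438953472 → NEW=0, ERR=6605680353443/137438953472
(3,5): OLD=396027238315693/2199023255552 → NEW=255, ERR=-164723691850067/2199023255552
(4,0): OLD=85034307177/536870912 → NEW=255, ERR=-51867775383/536870912
(4,1): OLD=1490197085845/8589934592 → NEW=255, ERR=-700236235115/8589934592
(4,2): OLD=7552316032687/274877906944 → NEW=0, ERR=7552316032687/274877906944
(4,3): OLD=904955872306059/4398046511104 → NEW=255, ERR=-216545988025461/4398046511104
(4,4): OLD=-968999509186117/70368744177664 → NEW=0, ERR=-968999509186117/70368744177664
(4,5): OLD=110980809435977277/1125899906842624 → NEW=0, ERR=110980809435977277/1125899906842624
(5,0): OLD=19038636702863/137438953472 → NEW=255, ERR=-16008296432497/137438953472
(5,1): OLD=618720838849279/4398046511104 → NEW=255, ERR=-502781021482241/4398046511104
(5,2): OLD=2717801095706661/35184372088832 → NEW=0, ERR=2717801095706661/35184372088832
(5,3): OLD=82802325457852839/1125899906842624 → NEW=0, ERR=82802325457852839/1125899906842624
(5,4): OLD=327133952601332087/2251799813685248 → NEW=255, ERR=-247074999888406153/2251799813685248
(5,5): OLD=6519005717620803587/36028797018963968 → NEW=255, ERR=-2668337522215008253/36028797018963968
(6,0): OLD=-1466026959072675/70368744177664 → NEW=0, ERR=-1466026959072675/70368744177664
(6,1): OLD=37564781754539801/1125899906842624 → NEW=0, ERR=37564781754539801/1125899906842624
(6,2): OLD=1114101295346077489/4503599627370496 → NEW=255, ERR=-34316609633398991/4503599627370496
(6,3): OLD=2803274573970757293/72057594037927936 → NEW=0, ERR=2803274573970757293/72057594037927936
(6,4): OLD=15497105915936727789/1152921504606846976 → NEW=0, ERR=15497105915936727789/1152921504606846976
(6,5): OLD=3834687963014907798619/18446744073709551616 → NEW=255, ERR=-869231775781027863461/18446744073709551616
Output grid:
  Row 0: ##.#.#  (2 black, running=2)
  Row 1: .#.#.#  (3 black, running=5)
  Row 2: ###.#.  (2 black, running=7)
  Row 3: ..##.#  (3 black, running=10)
  Row 4: ##.#..  (3 black, running=13)
  Row 5: ##..##  (2 black, running=15)
  Row 6: ..#..#  (4 black, running=19)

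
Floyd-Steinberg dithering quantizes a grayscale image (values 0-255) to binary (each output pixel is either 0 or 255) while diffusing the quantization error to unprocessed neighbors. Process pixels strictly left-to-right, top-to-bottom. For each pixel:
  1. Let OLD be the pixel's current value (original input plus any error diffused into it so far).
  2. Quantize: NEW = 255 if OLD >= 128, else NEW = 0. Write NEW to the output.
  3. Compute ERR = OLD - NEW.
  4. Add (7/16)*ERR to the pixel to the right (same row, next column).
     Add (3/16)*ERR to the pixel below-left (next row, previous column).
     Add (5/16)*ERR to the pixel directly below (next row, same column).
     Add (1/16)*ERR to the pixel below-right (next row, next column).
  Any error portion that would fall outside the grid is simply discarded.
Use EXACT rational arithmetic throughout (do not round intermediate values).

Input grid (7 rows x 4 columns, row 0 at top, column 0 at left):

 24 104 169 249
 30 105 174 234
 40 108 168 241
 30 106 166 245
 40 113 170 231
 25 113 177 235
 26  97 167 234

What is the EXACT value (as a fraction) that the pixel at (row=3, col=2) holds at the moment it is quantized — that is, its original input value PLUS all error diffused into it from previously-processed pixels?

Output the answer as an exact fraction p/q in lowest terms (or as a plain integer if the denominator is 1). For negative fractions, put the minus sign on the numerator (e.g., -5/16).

(0,0): OLD=24 → NEW=0, ERR=24
(0,1): OLD=229/2 → NEW=0, ERR=229/2
(0,2): OLD=7011/32 → NEW=255, ERR=-1149/32
(0,3): OLD=119445/512 → NEW=255, ERR=-11115/512
(1,0): OLD=1887/32 → NEW=0, ERR=1887/32
(1,1): OLD=41305/256 → NEW=255, ERR=-23975/256
(1,2): OLD=1023117/8192 → NEW=0, ERR=1023117/8192
(1,3): OLD=36649323/131072 → NEW=255, ERR=3225963/131072
(2,0): OLD=167395/4096 → NEW=0, ERR=167395/4096
(2,1): OLD=16215729/131072 → NEW=0, ERR=16215729/131072
(2,2): OLD=68135461/262144 → NEW=255, ERR=1288741/262144
(2,3): OLD=1084847825/4194304 → NEW=255, ERR=15300305/4194304
(3,0): OLD=138344947/2097152 → NEW=0, ERR=138344947/2097152
(3,1): OLD=5939078765/33554432 → NEW=255, ERR=-2617301395/33554432
(3,2): OLD=76142689811/536870912 → NEW=255, ERR=-60759392749/536870912
Target (3,2): original=166, with diffused error = 76142689811/536870912

Answer: 76142689811/536870912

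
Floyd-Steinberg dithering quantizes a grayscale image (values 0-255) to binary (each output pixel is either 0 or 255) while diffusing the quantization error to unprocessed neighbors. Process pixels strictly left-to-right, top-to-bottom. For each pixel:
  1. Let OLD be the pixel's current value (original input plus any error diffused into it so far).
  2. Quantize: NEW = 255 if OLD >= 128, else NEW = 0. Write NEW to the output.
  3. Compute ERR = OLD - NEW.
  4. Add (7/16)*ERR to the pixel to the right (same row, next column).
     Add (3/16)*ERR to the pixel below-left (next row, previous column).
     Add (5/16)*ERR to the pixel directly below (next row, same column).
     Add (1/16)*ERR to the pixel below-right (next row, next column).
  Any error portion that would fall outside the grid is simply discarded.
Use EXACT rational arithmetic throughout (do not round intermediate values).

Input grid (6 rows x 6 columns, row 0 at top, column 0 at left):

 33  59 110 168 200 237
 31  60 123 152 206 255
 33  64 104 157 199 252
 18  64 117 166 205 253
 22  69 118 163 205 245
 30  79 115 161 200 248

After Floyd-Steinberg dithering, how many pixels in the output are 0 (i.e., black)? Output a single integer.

(0,0): OLD=33 → NEW=0, ERR=33
(0,1): OLD=1175/16 → NEW=0, ERR=1175/16
(0,2): OLD=36385/256 → NEW=255, ERR=-28895/256
(0,3): OLD=485863/4096 → NEW=0, ERR=485863/4096
(0,4): OLD=16508241/65536 → NEW=255, ERR=-203439/65536
(0,5): OLD=247088439/1048576 → NEW=255, ERR=-20298441/1048576
(1,0): OLD=14101/256 → NEW=0, ERR=14101/256
(1,1): OLD=180115/2048 → NEW=0, ERR=180115/2048
(1,2): OLD=10029327/65536 → NEW=255, ERR=-6682353/65536
(1,3): OLD=35867171/262144 → NEW=255, ERR=-30979549/262144
(1,4): OLD=2635889609/16777216 → NEW=255, ERR=-1642300471/16777216
(1,5): OLD=55278982319/268435456 → NEW=255, ERR=-13172058961/268435456
(2,0): OLD=2185729/32768 → NEW=0, ERR=2185729/32768
(2,1): OLD=110090267/1048576 → NEW=0, ERR=110090267/1048576
(2,2): OLD=1701338385/16777216 → NEW=0, ERR=1701338385/16777216
(2,3): OLD=18751347913/134217728 → NEW=255, ERR=-15474172727/134217728
(2,4): OLD=435436800987/4294967296 → NEW=0, ERR=435436800987/4294967296
(2,5): OLD=18891172106925/68719476736 → NEW=255, ERR=1367705539245/68719476736
(3,0): OLD=981977329/16777216 → NEW=0, ERR=981977329/16777216
(3,1): OLD=19542020125/134217728 → NEW=255, ERR=-14683500515/134217728
(3,2): OLD=92096827303/1073741824 → NEW=0, ERR=92096827303/1073741824
(3,3): OLD=13252129695861/68719476736 → NEW=255, ERR=-4271336871819/68719476736
(3,4): OLD=113257904925909/549755813888 → NEW=255, ERR=-26929827615531/549755813888
(3,5): OLD=2147346873406043/8796093022208 → NEW=255, ERR=-95656847256997/8796093022208
(4,0): OLD=42473231871/2147483648 → NEW=0, ERR=42473231871/2147483648
(4,1): OLD=2171728591219/34359738368 → NEW=0, ERR=2171728591219/34359738368
(4,2): OLD=169285594212457/1099511627776 → NEW=255, ERR=-111089870870423/1099511627776
(4,3): OLD=1680918464866413/17592186044416 → NEW=0, ERR=1680918464866413/17592186044416
(4,4): OLD=63492623738536765/281474976710656 → NEW=255, ERR=-8283495322680515/281474976710656
(4,5): OLD=1016304274146736523/4503599627370496 → NEW=255, ERR=-132113630832739957/4503599627370496
(5,0): OLD=26405718739977/549755813888 → NEW=0, ERR=26405718739977/549755813888
(5,1): OLD=1795416016570265/17592186044416 → NEW=0, ERR=1795416016570265/17592186044416
(5,2): OLD=21102512600693411/140737488355328 → NEW=255, ERR=-14785546929915229/140737488355328
(5,3): OLD=599265867266279857/4503599627370496 → NEW=255, ERR=-549152037713196623/4503599627370496
(5,4): OLD=1242343644035793937/9007199254740992 → NEW=255, ERR=-1054492165923159023/9007199254740992
(5,5): OLD=26772913322696967045/144115188075855872 → NEW=255, ERR=-9976459636646280315/144115188075855872
Output grid:
  Row 0: ..#.##  (3 black, running=3)
  Row 1: ..####  (2 black, running=5)
  Row 2: ...#.#  (4 black, running=9)
  Row 3: .#.###  (2 black, running=11)
  Row 4: ..#.##  (3 black, running=14)
  Row 5: ..####  (2 black, running=16)

Answer: 16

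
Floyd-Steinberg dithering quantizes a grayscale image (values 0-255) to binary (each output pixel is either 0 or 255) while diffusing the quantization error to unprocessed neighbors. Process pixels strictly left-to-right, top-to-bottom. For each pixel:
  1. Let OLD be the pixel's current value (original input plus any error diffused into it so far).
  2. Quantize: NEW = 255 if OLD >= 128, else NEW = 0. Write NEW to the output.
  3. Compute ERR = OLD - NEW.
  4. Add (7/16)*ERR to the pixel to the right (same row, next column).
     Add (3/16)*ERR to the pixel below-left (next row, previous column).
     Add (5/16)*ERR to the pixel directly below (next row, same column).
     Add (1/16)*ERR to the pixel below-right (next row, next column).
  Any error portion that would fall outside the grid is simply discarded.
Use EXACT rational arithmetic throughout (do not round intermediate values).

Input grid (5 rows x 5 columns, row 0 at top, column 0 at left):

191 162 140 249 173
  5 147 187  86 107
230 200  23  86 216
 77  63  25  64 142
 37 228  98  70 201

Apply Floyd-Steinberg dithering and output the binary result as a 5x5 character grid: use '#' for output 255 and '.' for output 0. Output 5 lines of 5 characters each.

(0,0): OLD=191 → NEW=255, ERR=-64
(0,1): OLD=134 → NEW=255, ERR=-121
(0,2): OLD=1393/16 → NEW=0, ERR=1393/16
(0,3): OLD=73495/256 → NEW=255, ERR=8215/256
(0,4): OLD=766113/4096 → NEW=255, ERR=-278367/4096
(1,0): OLD=-603/16 → NEW=0, ERR=-603/16
(1,1): OLD=13443/128 → NEW=0, ERR=13443/128
(1,2): OLD=1059263/4096 → NEW=255, ERR=14783/4096
(1,3): OLD=1479571/16384 → NEW=0, ERR=1479571/16384
(1,4): OLD=33364825/262144 → NEW=0, ERR=33364825/262144
(2,0): OLD=487249/2048 → NEW=255, ERR=-34991/2048
(2,1): OLD=14658187/65536 → NEW=255, ERR=-2053493/65536
(2,2): OLD=35563105/1048576 → NEW=0, ERR=35563105/1048576
(2,3): OLD=2569407379/16777216 → NEW=255, ERR=-1708782701/16777216
(2,4): OLD=58212404293/268435456 → NEW=255, ERR=-10238636987/268435456
(3,0): OLD=68981313/1048576 → NEW=0, ERR=68981313/1048576
(3,1): OLD=732164141/8388608 → NEW=0, ERR=732164141/8388608
(3,2): OLD=14154190463/268435456 → NEW=0, ERR=14154190463/268435456
(3,3): OLD=26955358503/536870912 → NEW=0, ERR=26955358503/536870912
(3,4): OLD=1251390805283/8589934592 → NEW=255, ERR=-939042515677/8589934592
(4,0): OLD=9921800879/134217728 → NEW=0, ERR=9921800879/134217728
(4,1): OLD=1295425805871/4294967296 → NEW=255, ERR=200209145391/4294967296
(4,2): OLD=10290104619169/68719476736 → NEW=255, ERR=-7233361948511/68719476736
(4,3): OLD=24670162128943/1099511627776 → NEW=0, ERR=24670162128943/1099511627776
(4,4): OLD=3162937894011081/17592186044416 → NEW=255, ERR=-1323069547314999/17592186044416
Row 0: ##.##
Row 1: ..#..
Row 2: ##.##
Row 3: ....#
Row 4: .##.#

Answer: ##.##
..#..
##.##
....#
.##.#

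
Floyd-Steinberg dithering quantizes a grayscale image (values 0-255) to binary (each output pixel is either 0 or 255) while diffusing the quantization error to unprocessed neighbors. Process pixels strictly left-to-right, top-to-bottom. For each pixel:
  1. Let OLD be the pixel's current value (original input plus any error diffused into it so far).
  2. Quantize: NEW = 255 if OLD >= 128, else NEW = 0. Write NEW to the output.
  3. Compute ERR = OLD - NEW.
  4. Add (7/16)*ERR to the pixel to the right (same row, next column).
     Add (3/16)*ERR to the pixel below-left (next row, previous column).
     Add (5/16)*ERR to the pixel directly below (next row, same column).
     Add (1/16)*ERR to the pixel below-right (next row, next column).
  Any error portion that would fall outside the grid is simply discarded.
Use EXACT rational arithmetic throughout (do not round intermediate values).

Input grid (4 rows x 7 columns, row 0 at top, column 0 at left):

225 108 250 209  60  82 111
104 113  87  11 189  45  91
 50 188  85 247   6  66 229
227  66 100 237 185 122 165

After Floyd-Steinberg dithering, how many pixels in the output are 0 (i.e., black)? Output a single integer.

Answer: 13

Derivation:
(0,0): OLD=225 → NEW=255, ERR=-30
(0,1): OLD=759/8 → NEW=0, ERR=759/8
(0,2): OLD=37313/128 → NEW=255, ERR=4673/128
(0,3): OLD=460743/2048 → NEW=255, ERR=-61497/2048
(0,4): OLD=1535601/32768 → NEW=0, ERR=1535601/32768
(0,5): OLD=53740823/524288 → NEW=0, ERR=53740823/524288
(0,6): OLD=1307321249/8388608 → NEW=255, ERR=-831773791/8388608
(1,0): OLD=14389/128 → NEW=0, ERR=14389/128
(1,1): OLD=201523/1024 → NEW=255, ERR=-59597/1024
(1,2): OLD=2400111/32768 → NEW=0, ERR=2400111/32768
(1,3): OLD=5862819/131072 → NEW=0, ERR=5862819/131072
(1,4): OLD=2017933161/8388608 → NEW=255, ERR=-121161879/8388608
(1,5): OLD=3694361465/67108864 → NEW=0, ERR=3694361465/67108864
(1,6): OLD=97178909943/1073741824 → NEW=0, ERR=97178909943/1073741824
(2,0): OLD=1215969/16384 → NEW=0, ERR=1215969/16384
(2,1): OLD=116938107/524288 → NEW=255, ERR=-16755333/524288
(2,2): OLD=827593393/8388608 → NEW=0, ERR=827593393/8388608
(2,3): OLD=20535988713/67108864 → NEW=255, ERR=3423228393/67108864
(2,4): OLD=19821711129/536870912 → NEW=0, ERR=19821711129/536870912
(2,5): OLD=1982952248467/17179869184 → NEW=0, ERR=1982952248467/17179869184
(2,6): OLD=85547775759925/274877906944 → NEW=255, ERR=15453909489205/274877906944
(3,0): OLD=2048503057/8388608 → NEW=255, ERR=-90591983/8388608
(3,1): OLD=4994577917/67108864 → NEW=0, ERR=4994577917/67108864
(3,2): OLD=91782483047/536870912 → NEW=255, ERR=-45119599513/536870912
(3,3): OLD=492334386993/2147483648 → NEW=255, ERR=-55273943247/2147483648
(3,4): OLD=57753748957457/274877906944 → NEW=255, ERR=-12340117313263/274877906944
(3,5): OLD=332663738802435/2199023255552 → NEW=255, ERR=-228087191363325/2199023255552
(3,6): OLD=5080785322485981/35184372088832 → NEW=255, ERR=-3891229560166179/35184372088832
Output grid:
  Row 0: #.##..#  (3 black, running=3)
  Row 1: .#..#..  (5 black, running=8)
  Row 2: .#.#..#  (4 black, running=12)
  Row 3: #.#####  (1 black, running=13)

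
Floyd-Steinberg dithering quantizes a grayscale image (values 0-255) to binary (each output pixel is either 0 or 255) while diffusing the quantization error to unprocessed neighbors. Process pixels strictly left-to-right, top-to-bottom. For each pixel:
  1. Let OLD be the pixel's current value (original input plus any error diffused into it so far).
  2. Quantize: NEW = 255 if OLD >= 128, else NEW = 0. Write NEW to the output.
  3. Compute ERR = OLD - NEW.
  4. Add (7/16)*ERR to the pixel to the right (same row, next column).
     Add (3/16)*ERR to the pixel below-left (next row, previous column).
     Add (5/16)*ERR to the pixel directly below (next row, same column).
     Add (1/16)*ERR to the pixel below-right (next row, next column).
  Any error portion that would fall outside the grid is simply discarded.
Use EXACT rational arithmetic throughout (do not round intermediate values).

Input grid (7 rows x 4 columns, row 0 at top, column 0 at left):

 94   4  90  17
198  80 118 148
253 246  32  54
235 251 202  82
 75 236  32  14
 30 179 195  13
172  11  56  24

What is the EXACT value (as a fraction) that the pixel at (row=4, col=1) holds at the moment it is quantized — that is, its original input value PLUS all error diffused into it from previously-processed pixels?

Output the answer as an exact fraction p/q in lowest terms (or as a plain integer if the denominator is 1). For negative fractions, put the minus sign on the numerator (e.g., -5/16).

(0,0): OLD=94 → NEW=0, ERR=94
(0,1): OLD=361/8 → NEW=0, ERR=361/8
(0,2): OLD=14047/128 → NEW=0, ERR=14047/128
(0,3): OLD=133145/2048 → NEW=0, ERR=133145/2048
(1,0): OLD=30187/128 → NEW=255, ERR=-2453/128
(1,1): OLD=114861/1024 → NEW=0, ERR=114861/1024
(1,2): OLD=7090289/32768 → NEW=255, ERR=-1265551/32768
(1,3): OLD=82983399/524288 → NEW=255, ERR=-50710041/524288
(2,0): OLD=4391615/16384 → NEW=255, ERR=213695/16384
(2,1): OLD=145919717/524288 → NEW=255, ERR=12226277/524288
(2,2): OLD=19931753/1048576 → NEW=0, ERR=19931753/1048576
(2,3): OLD=497893893/16777216 → NEW=0, ERR=497893893/16777216
(3,0): OLD=2042192911/8388608 → NEW=255, ERR=-96902129/8388608
(3,1): OLD=34576210897/134217728 → NEW=255, ERR=350690257/134217728
(3,2): OLD=464082230959/2147483648 → NEW=255, ERR=-83526099281/2147483648
(3,3): OLD=2592288172873/34359738368 → NEW=0, ERR=2592288172873/34359738368
(4,0): OLD=154361174051/2147483648 → NEW=0, ERR=154361174051/2147483648
(4,1): OLD=4471048225449/17179869184 → NEW=255, ERR=90181583529/17179869184
Target (4,1): original=236, with diffused error = 4471048225449/17179869184

Answer: 4471048225449/17179869184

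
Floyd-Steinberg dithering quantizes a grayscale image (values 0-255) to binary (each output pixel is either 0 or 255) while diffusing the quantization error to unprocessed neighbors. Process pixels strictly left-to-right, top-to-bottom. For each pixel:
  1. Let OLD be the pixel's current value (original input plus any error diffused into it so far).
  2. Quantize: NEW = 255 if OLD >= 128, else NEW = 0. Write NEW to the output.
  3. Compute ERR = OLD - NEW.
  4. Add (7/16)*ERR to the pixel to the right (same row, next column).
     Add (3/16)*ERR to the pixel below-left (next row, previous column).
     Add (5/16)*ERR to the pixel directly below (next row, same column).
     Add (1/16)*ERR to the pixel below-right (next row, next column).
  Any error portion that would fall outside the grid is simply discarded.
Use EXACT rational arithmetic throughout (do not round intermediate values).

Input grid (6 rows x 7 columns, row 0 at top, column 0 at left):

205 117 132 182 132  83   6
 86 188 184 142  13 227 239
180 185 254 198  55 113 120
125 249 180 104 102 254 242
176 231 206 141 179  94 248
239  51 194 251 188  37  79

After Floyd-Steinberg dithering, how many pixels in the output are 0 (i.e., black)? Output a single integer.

Answer: 16

Derivation:
(0,0): OLD=205 → NEW=255, ERR=-50
(0,1): OLD=761/8 → NEW=0, ERR=761/8
(0,2): OLD=22223/128 → NEW=255, ERR=-10417/128
(0,3): OLD=299817/2048 → NEW=255, ERR=-222423/2048
(0,4): OLD=2768415/32768 → NEW=0, ERR=2768415/32768
(0,5): OLD=62894809/524288 → NEW=0, ERR=62894809/524288
(0,6): OLD=490595311/8388608 → NEW=0, ERR=490595311/8388608
(1,0): OLD=11291/128 → NEW=0, ERR=11291/128
(1,1): OLD=243645/1024 → NEW=255, ERR=-17475/1024
(1,2): OLD=4478849/32768 → NEW=255, ERR=-3876991/32768
(1,3): OLD=8788653/131072 → NEW=0, ERR=8788653/131072
(1,4): OLD=708351527/8388608 → NEW=0, ERR=708351527/8388608
(1,5): OLD=21318984919/67108864 → NEW=255, ERR=4206224599/67108864
(1,6): OLD=313742216121/1073741824 → NEW=255, ERR=39938051001/1073741824
(2,0): OLD=3348335/16384 → NEW=255, ERR=-829585/16384
(2,1): OLD=73842613/524288 → NEW=255, ERR=-59850827/524288
(2,2): OLD=1498107999/8388608 → NEW=255, ERR=-640987041/8388608
(2,3): OLD=13016557351/67108864 → NEW=255, ERR=-4096202969/67108864
(2,4): OLD=37917452375/536870912 → NEW=0, ERR=37917452375/536870912
(2,5): OLD=3019150667421/17179869184 → NEW=255, ERR=-1361715974499/17179869184
(2,6): OLD=27725174589211/274877906944 → NEW=0, ERR=27725174589211/274877906944
(3,0): OLD=736289919/8388608 → NEW=0, ERR=736289919/8388608
(3,1): OLD=15719234451/67108864 → NEW=255, ERR=-1393525869/67108864
(3,2): OLD=68964925417/536870912 → NEW=255, ERR=-67937157143/536870912
(3,3): OLD=81668541327/2147483648 → NEW=0, ERR=81668541327/2147483648
(3,4): OLD=33544001319039/274877906944 → NEW=0, ERR=33544001319039/274877906944
(3,5): OLD=672781902238701/2199023255552 → NEW=255, ERR=112030972072941/2199023255552
(3,6): OLD=10233542188840499/35184372088832 → NEW=255, ERR=1261527306188339/35184372088832
(4,0): OLD=214249580177/1073741824 → NEW=255, ERR=-59554584943/1073741824
(4,1): OLD=3126807784157/17179869184 → NEW=255, ERR=-1254058857763/17179869184
(4,2): OLD=38579794052627/274877906944 → NEW=255, ERR=-31514072218093/274877906944
(4,3): OLD=258821049244097/2199023255552 → NEW=0, ERR=258821049244097/2199023255552
(4,4): OLD=4935615751954419/17592186044416 → NEW=255, ERR=449608310628339/17592186044416
(4,5): OLD=76252503823637363/562949953421312 → NEW=255, ERR=-67299734298797197/562949953421312
(4,6): OLD=1892289388429925653/9007199254740992 → NEW=255, ERR=-404546421529027307/9007199254740992
(5,0): OLD=57169276390887/274877906944 → NEW=255, ERR=-12924589879833/274877906944
(5,1): OLD=-38142328056627/2199023255552 → NEW=0, ERR=-38142328056627/2199023255552
(5,2): OLD=2957076307025963/17592186044416 → NEW=255, ERR=-1528931134300117/17592186044416
(5,3): OLD=34816233746982391/140737488355328 → NEW=255, ERR=-1071825783626249/140737488355328
(5,4): OLD=1599638653360403005/9007199254740992 → NEW=255, ERR=-697197156598549955/9007199254740992
(5,5): OLD=-2957768345416165267/72057594037927936 → NEW=0, ERR=-2957768345416165267/72057594037927936
(5,6): OLD=45580197594620620739/1152921504606846976 → NEW=0, ERR=45580197594620620739/1152921504606846976
Output grid:
  Row 0: #.##...  (4 black, running=4)
  Row 1: .##..##  (3 black, running=7)
  Row 2: ####.#.  (2 black, running=9)
  Row 3: .##..##  (3 black, running=12)
  Row 4: ###.###  (1 black, running=13)
  Row 5: #.###..  (3 black, running=16)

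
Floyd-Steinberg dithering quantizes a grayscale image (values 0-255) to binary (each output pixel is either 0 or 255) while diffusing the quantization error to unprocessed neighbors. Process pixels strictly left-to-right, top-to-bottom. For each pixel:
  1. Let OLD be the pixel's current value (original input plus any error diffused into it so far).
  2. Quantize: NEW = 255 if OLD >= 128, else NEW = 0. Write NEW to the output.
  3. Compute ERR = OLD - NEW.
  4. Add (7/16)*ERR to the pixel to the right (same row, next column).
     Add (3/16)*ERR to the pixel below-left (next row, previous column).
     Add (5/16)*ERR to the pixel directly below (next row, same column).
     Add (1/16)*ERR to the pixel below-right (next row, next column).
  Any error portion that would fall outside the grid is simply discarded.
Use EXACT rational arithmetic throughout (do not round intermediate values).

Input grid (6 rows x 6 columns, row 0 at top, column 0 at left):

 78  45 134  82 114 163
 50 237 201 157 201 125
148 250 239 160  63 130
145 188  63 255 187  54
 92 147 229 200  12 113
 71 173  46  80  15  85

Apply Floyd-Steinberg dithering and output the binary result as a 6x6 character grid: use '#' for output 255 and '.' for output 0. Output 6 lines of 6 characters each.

(0,0): OLD=78 → NEW=0, ERR=78
(0,1): OLD=633/8 → NEW=0, ERR=633/8
(0,2): OLD=21583/128 → NEW=255, ERR=-11057/128
(0,3): OLD=90537/2048 → NEW=0, ERR=90537/2048
(0,4): OLD=4369311/32768 → NEW=255, ERR=-3986529/32768
(0,5): OLD=57553241/524288 → NEW=0, ERR=57553241/524288
(1,0): OLD=11419/128 → NEW=0, ERR=11419/128
(1,1): OLD=296381/1024 → NEW=255, ERR=35261/1024
(1,2): OLD=6629121/32768 → NEW=255, ERR=-1726719/32768
(1,3): OLD=15669741/131072 → NEW=0, ERR=15669741/131072
(1,4): OLD=2001777831/8388608 → NEW=255, ERR=-137317209/8388608
(1,5): OLD=19399703393/134217728 → NEW=255, ERR=-14825817247/134217728
(2,0): OLD=2987375/16384 → NEW=255, ERR=-1190545/16384
(2,1): OLD=117789237/524288 → NEW=255, ERR=-15904203/524288
(2,2): OLD=1961500895/8388608 → NEW=255, ERR=-177594145/8388608
(2,3): OLD=12196001447/67108864 → NEW=255, ERR=-4916758873/67108864
(2,4): OLD=27039831925/2147483648 → NEW=0, ERR=27039831925/2147483648
(2,5): OLD=3434826226051/34359738368 → NEW=0, ERR=3434826226051/34359738368
(3,0): OLD=978148351/8388608 → NEW=0, ERR=978148351/8388608
(3,1): OLD=14832646803/67108864 → NEW=255, ERR=-2280113517/67108864
(3,2): OLD=13897579945/536870912 → NEW=0, ERR=13897579945/536870912
(3,3): OLD=8399839497275/34359738368 → NEW=255, ERR=-361893786565/34359738368
(3,4): OLD=55110682690139/274877906944 → NEW=255, ERR=-14983183580581/274877906944
(3,5): OLD=273466374063989/4398046511104 → NEW=0, ERR=273466374063989/4398046511104
(4,0): OLD=131069841297/1073741824 → NEW=0, ERR=131069841297/1073741824
(4,1): OLD=3469109046365/17179869184 → NEW=255, ERR=-911757595555/17179869184
(4,2): OLD=115323601144583/549755813888 → NEW=255, ERR=-24864131396857/549755813888
(4,3): OLD=1480550202118595/8796093022208 → NEW=255, ERR=-762453518544445/8796093022208
(4,4): OLD=-4497480707416845/140737488355328 → NEW=0, ERR=-4497480707416845/140737488355328
(4,5): OLD=259054243851495877/2251799813685248 → NEW=0, ERR=259054243851495877/2251799813685248
(5,0): OLD=27266645910119/274877906944 → NEW=0, ERR=27266645910119/274877906944
(5,1): OLD=1750091284848343/8796093022208 → NEW=255, ERR=-492912435814697/8796093022208
(5,2): OLD=-859886771331923/70368744177664 → NEW=0, ERR=-859886771331923/70368744177664
(5,3): OLD=87251629052771391/2251799813685248 → NEW=0, ERR=87251629052771391/2251799813685248
(5,4): OLD=171671191608452671/4503599627370496 → NEW=0, ERR=171671191608452671/4503599627370496
(5,5): OLD=9773216890360662987/72057594037927936 → NEW=255, ERR=-8601469589310960693/72057594037927936
Row 0: ..#.#.
Row 1: .##.##
Row 2: ####..
Row 3: .#.##.
Row 4: .###..
Row 5: .#...#

Answer: ..#.#.
.##.##
####..
.#.##.
.###..
.#...#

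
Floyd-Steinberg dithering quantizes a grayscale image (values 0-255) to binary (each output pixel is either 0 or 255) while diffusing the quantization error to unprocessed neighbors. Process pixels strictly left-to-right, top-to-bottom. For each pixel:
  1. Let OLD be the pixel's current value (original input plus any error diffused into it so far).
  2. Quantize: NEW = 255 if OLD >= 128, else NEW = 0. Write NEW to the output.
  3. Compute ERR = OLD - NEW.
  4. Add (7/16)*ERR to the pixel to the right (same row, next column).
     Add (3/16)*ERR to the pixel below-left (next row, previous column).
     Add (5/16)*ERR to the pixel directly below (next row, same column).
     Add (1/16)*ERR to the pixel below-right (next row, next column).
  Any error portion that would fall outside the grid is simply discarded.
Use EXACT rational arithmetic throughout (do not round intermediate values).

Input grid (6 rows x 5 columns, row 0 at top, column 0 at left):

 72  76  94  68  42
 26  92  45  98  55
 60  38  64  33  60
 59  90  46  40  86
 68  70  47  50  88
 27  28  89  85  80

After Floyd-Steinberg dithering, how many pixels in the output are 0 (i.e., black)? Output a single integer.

Answer: 24

Derivation:
(0,0): OLD=72 → NEW=0, ERR=72
(0,1): OLD=215/2 → NEW=0, ERR=215/2
(0,2): OLD=4513/32 → NEW=255, ERR=-3647/32
(0,3): OLD=9287/512 → NEW=0, ERR=9287/512
(0,4): OLD=409073/8192 → NEW=0, ERR=409073/8192
(1,0): OLD=2197/32 → NEW=0, ERR=2197/32
(1,1): OLD=35523/256 → NEW=255, ERR=-29757/256
(1,2): OLD=-256817/8192 → NEW=0, ERR=-256817/8192
(1,3): OLD=3020971/32768 → NEW=0, ERR=3020971/32768
(1,4): OLD=58758465/524288 → NEW=0, ERR=58758465/524288
(2,0): OLD=244369/4096 → NEW=0, ERR=244369/4096
(2,1): OLD=3432763/131072 → NEW=0, ERR=3432763/131072
(2,2): OLD=158717777/2097152 → NEW=0, ERR=158717777/2097152
(2,3): OLD=3824387843/33554432 → NEW=0, ERR=3824387843/33554432
(2,4): OLD=80879152725/536870912 → NEW=255, ERR=-56022929835/536870912
(3,0): OLD=173129297/2097152 → NEW=0, ERR=173129297/2097152
(3,1): OLD=2553847629/16777216 → NEW=255, ERR=-1724342451/16777216
(3,2): OLD=25604640655/536870912 → NEW=0, ERR=25604640655/536870912
(3,3): OLD=87667982139/1073741824 → NEW=0, ERR=87667982139/1073741824
(3,4): OLD=1653295737423/17179869184 → NEW=0, ERR=1653295737423/17179869184
(4,0): OLD=20005755535/268435456 → NEW=0, ERR=20005755535/268435456
(4,1): OLD=726616228767/8589934592 → NEW=0, ERR=726616228767/8589934592
(4,2): OLD=14815483903377/137438953472 → NEW=0, ERR=14815483903377/137438953472
(4,3): OLD=316000944376031/2199023255552 → NEW=255, ERR=-244749985789729/2199023255552
(4,4): OLD=2620628142660505/35184372088832 → NEW=0, ERR=2620628142660505/35184372088832
(5,0): OLD=9091621315645/137438953472 → NEW=0, ERR=9091621315645/137438953472
(5,1): OLD=119016348605191/1099511627776 → NEW=0, ERR=119016348605191/1099511627776
(5,2): OLD=5434640505844047/35184372088832 → NEW=255, ERR=-3537374376808113/35184372088832
(5,3): OLD=3790943711805609/140737488355328 → NEW=0, ERR=3790943711805609/140737488355328
(5,4): OLD=243429154840126547/2251799813685248 → NEW=0, ERR=243429154840126547/2251799813685248
Output grid:
  Row 0: ..#..  (4 black, running=4)
  Row 1: .#...  (4 black, running=8)
  Row 2: ....#  (4 black, running=12)
  Row 3: .#...  (4 black, running=16)
  Row 4: ...#.  (4 black, running=20)
  Row 5: ..#..  (4 black, running=24)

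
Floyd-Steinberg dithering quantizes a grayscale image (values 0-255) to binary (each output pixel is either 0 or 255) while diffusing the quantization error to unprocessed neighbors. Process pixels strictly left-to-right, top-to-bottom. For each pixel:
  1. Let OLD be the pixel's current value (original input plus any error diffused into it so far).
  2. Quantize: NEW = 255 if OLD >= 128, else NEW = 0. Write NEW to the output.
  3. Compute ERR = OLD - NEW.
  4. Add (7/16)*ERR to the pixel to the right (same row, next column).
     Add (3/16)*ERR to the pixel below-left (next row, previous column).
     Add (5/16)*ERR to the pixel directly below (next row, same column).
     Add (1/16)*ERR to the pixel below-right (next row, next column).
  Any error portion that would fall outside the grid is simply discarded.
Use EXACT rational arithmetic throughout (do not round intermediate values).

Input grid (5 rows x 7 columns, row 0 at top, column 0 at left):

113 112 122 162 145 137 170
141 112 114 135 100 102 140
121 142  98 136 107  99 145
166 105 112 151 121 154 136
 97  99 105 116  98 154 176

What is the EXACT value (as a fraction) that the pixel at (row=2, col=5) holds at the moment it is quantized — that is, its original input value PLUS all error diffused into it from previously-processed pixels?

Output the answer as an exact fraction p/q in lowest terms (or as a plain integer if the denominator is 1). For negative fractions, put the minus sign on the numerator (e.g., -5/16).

Answer: 5018348089475/34359738368

Derivation:
(0,0): OLD=113 → NEW=0, ERR=113
(0,1): OLD=2583/16 → NEW=255, ERR=-1497/16
(0,2): OLD=20753/256 → NEW=0, ERR=20753/256
(0,3): OLD=808823/4096 → NEW=255, ERR=-235657/4096
(0,4): OLD=7853121/65536 → NEW=0, ERR=7853121/65536
(0,5): OLD=198626759/1048576 → NEW=255, ERR=-68760121/1048576
(0,6): OLD=2370805873/16777216 → NEW=255, ERR=-1907384207/16777216
(1,0): OLD=40645/256 → NEW=255, ERR=-24635/256
(1,1): OLD=128867/2048 → NEW=0, ERR=128867/2048
(1,2): OLD=9845279/65536 → NEW=255, ERR=-6866401/65536
(1,3): OLD=25878131/262144 → NEW=0, ERR=25878131/262144
(1,4): OLD=2763950393/16777216 → NEW=255, ERR=-1514239687/16777216
(1,5): OLD=3784087689/134217728 → NEW=0, ERR=3784087689/134217728
(1,6): OLD=242039660775/2147483648 → NEW=0, ERR=242039660775/2147483648
(2,0): OLD=3366129/32768 → NEW=0, ERR=3366129/32768
(2,1): OLD=189736555/1048576 → NEW=255, ERR=-77650325/1048576
(2,2): OLD=927820289/16777216 → NEW=0, ERR=927820289/16777216
(2,3): OLD=22491224121/134217728 → NEW=255, ERR=-11734296519/134217728
(2,4): OLD=55836476681/1073741824 → NEW=0, ERR=55836476681/1073741824
(2,5): OLD=5018348089475/34359738368 → NEW=255, ERR=-3743385194365/34359738368
Target (2,5): original=99, with diffused error = 5018348089475/34359738368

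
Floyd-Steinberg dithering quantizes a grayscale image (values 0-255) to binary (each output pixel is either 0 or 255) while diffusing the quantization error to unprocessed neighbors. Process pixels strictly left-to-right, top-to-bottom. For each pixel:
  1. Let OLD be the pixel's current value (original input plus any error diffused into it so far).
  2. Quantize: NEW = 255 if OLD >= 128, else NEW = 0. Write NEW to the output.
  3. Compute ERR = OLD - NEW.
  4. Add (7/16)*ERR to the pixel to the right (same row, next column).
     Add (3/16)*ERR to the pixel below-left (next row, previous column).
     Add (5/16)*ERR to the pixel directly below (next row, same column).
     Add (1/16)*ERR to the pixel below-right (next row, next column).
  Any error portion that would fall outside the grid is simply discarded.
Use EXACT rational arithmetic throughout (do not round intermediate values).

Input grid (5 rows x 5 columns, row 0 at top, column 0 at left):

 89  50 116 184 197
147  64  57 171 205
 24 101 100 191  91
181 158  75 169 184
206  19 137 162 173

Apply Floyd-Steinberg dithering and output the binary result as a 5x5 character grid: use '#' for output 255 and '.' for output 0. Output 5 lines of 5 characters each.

(0,0): OLD=89 → NEW=0, ERR=89
(0,1): OLD=1423/16 → NEW=0, ERR=1423/16
(0,2): OLD=39657/256 → NEW=255, ERR=-25623/256
(0,3): OLD=574303/4096 → NEW=255, ERR=-470177/4096
(0,4): OLD=9619353/65536 → NEW=255, ERR=-7092327/65536
(1,0): OLD=49021/256 → NEW=255, ERR=-16259/256
(1,1): OLD=104043/2048 → NEW=0, ERR=104043/2048
(1,2): OLD=2096071/65536 → NEW=0, ERR=2096071/65536
(1,3): OLD=32132091/262144 → NEW=0, ERR=32132091/262144
(1,4): OLD=912819089/4194304 → NEW=255, ERR=-156728431/4194304
(2,0): OLD=448201/32768 → NEW=0, ERR=448201/32768
(2,1): OLD=130953779/1048576 → NEW=0, ERR=130953779/1048576
(2,2): OLD=3200938841/16777216 → NEW=255, ERR=-1077251239/16777216
(2,3): OLD=52668535547/268435456 → NEW=255, ERR=-15782505733/268435456
(2,4): OLD=263114647069/4294967296 → NEW=0, ERR=263114647069/4294967296
(3,0): OLD=3501249593/16777216 → NEW=255, ERR=-776940487/16777216
(3,1): OLD=22224123077/134217728 → NEW=255, ERR=-12001397563/134217728
(3,2): OLD=54099532423/4294967296 → NEW=0, ERR=54099532423/4294967296
(3,3): OLD=1405406932591/8589934592 → NEW=255, ERR=-785026388369/8589934592
(3,4): OLD=21919689007499/137438953472 → NEW=255, ERR=-13127244127861/137438953472
(4,0): OLD=375299819319/2147483648 → NEW=255, ERR=-172308510921/2147483648
(4,1): OLD=-3063470872393/68719476736 → NEW=0, ERR=-3063470872393/68719476736
(4,2): OLD=108531410619289/1099511627776 → NEW=0, ERR=108531410619289/1099511627776
(4,3): OLD=2806032746205879/17592186044416 → NEW=255, ERR=-1679974695120201/17592186044416
(4,4): OLD=26926177819891329/281474976710656 → NEW=0, ERR=26926177819891329/281474976710656
Row 0: ..###
Row 1: #...#
Row 2: ..##.
Row 3: ##.##
Row 4: #..#.

Answer: ..###
#...#
..##.
##.##
#..#.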